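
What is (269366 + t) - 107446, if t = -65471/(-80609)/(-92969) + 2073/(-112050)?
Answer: 45322383863134368539/279906058819350 ≈ 1.6192e+5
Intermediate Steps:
t = -5180894783461/279906058819350 (t = -65471*(-1/80609)*(-1/92969) + 2073*(-1/112050) = (65471/80609)*(-1/92969) - 691/37350 = -65471/7494138121 - 691/37350 = -5180894783461/279906058819350 ≈ -0.018509)
(269366 + t) - 107446 = (269366 - 5180894783461/279906058819350) - 107446 = 75397170259038248639/279906058819350 - 107446 = 45322383863134368539/279906058819350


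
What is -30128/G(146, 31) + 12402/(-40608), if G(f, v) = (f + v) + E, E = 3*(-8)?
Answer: -22691395/115056 ≈ -197.22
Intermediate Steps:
E = -24
G(f, v) = -24 + f + v (G(f, v) = (f + v) - 24 = -24 + f + v)
-30128/G(146, 31) + 12402/(-40608) = -30128/(-24 + 146 + 31) + 12402/(-40608) = -30128/153 + 12402*(-1/40608) = -30128*1/153 - 689/2256 = -30128/153 - 689/2256 = -22691395/115056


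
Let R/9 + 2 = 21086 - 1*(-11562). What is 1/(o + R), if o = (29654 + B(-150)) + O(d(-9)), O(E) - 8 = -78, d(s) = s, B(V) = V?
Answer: 1/323248 ≈ 3.0936e-6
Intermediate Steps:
O(E) = -70 (O(E) = 8 - 78 = -70)
R = 293814 (R = -18 + 9*(21086 - 1*(-11562)) = -18 + 9*(21086 + 11562) = -18 + 9*32648 = -18 + 293832 = 293814)
o = 29434 (o = (29654 - 150) - 70 = 29504 - 70 = 29434)
1/(o + R) = 1/(29434 + 293814) = 1/323248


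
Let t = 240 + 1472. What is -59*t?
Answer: -101008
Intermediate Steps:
t = 1712
-59*t = -59*1712 = -101008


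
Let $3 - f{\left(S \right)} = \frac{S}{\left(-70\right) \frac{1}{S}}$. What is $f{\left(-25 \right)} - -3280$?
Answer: $\frac{46087}{14} \approx 3291.9$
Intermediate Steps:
$f{\left(S \right)} = 3 + \frac{S^{2}}{70}$ ($f{\left(S \right)} = 3 - \frac{S}{\left(-70\right) \frac{1}{S}} = 3 - S \left(- \frac{S}{70}\right) = 3 - - \frac{S^{2}}{70} = 3 + \frac{S^{2}}{70}$)
$f{\left(-25 \right)} - -3280 = \left(3 + \frac{\left(-25\right)^{2}}{70}\right) - -3280 = \left(3 + \frac{1}{70} \cdot 625\right) + 3280 = \left(3 + \frac{125}{14}\right) + 3280 = \frac{167}{14} + 3280 = \frac{46087}{14}$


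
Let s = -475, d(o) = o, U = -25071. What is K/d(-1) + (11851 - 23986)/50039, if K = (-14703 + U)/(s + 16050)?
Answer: 257321223/111336775 ≈ 2.3112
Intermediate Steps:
K = -5682/2225 (K = (-14703 - 25071)/(-475 + 16050) = -39774/15575 = -39774*1/15575 = -5682/2225 ≈ -2.5537)
K/d(-1) + (11851 - 23986)/50039 = -5682/2225/(-1) + (11851 - 23986)/50039 = -5682/2225*(-1) - 12135*1/50039 = 5682/2225 - 12135/50039 = 257321223/111336775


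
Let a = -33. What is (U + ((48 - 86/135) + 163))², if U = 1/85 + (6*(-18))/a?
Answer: 1163606634436/25492401 ≈ 45645.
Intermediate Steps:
U = 3071/935 (U = 1/85 + (6*(-18))/(-33) = 1*(1/85) - 108*(-1/33) = 1/85 + 36/11 = 3071/935 ≈ 3.2845)
(U + ((48 - 86/135) + 163))² = (3071/935 + ((48 - 86/135) + 163))² = (3071/935 + (6394/135 + 163))² = (3071/935 + 28399/135)² = (1078706/5049)² = 1163606634436/25492401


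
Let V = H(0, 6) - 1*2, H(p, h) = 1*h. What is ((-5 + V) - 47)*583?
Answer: -27984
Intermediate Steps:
H(p, h) = h
V = 4 (V = 6 - 1*2 = 6 - 2 = 4)
((-5 + V) - 47)*583 = ((-5 + 4) - 47)*583 = (-1 - 47)*583 = -48*583 = -27984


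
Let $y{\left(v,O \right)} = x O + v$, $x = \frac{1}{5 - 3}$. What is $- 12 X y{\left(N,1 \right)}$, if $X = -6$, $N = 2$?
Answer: $180$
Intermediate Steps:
$x = \frac{1}{2} \approx 0.5$
$y{\left(v,O \right)} = v + \frac{O}{2}$ ($y{\left(v,O \right)} = \frac{O}{2} + v = v + \frac{O}{2}$)
$- 12 X y{\left(N,1 \right)} = \left(-12\right) \left(-6\right) \left(2 + \frac{1}{2} \cdot 1\right) = 72 \left(2 + \frac{1}{2}\right) = 72 \cdot \frac{5}{2} = 180$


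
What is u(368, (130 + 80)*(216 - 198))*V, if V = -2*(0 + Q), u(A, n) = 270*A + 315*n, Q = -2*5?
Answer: 25801200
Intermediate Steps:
Q = -10
V = 20 (V = -2*(0 - 10) = -2*(-10) = 20)
u(368, (130 + 80)*(216 - 198))*V = (270*368 + 315*((130 + 80)*(216 - 198)))*20 = (99360 + 315*(210*18))*20 = (99360 + 315*3780)*20 = (99360 + 1190700)*20 = 1290060*20 = 25801200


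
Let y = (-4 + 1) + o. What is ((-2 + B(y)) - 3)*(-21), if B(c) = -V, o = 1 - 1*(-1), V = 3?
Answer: 168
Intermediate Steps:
o = 2 (o = 1 + 1 = 2)
y = -1 (y = (-4 + 1) + 2 = -3 + 2 = -1)
B(c) = -3 (B(c) = -1*3 = -3)
((-2 + B(y)) - 3)*(-21) = ((-2 - 3) - 3)*(-21) = (-5 - 3)*(-21) = -8*(-21) = 168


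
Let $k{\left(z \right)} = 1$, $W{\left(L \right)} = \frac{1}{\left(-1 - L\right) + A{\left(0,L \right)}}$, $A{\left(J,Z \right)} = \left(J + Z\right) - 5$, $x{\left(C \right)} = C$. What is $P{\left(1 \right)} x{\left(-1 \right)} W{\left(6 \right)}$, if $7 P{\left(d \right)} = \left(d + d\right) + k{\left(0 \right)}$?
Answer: $\frac{1}{14} \approx 0.071429$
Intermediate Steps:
$A{\left(J,Z \right)} = -5 + J + Z$
$W{\left(L \right)} = - \frac{1}{6}$ ($W{\left(L \right)} = \frac{1}{\left(-1 - L\right) + \left(-5 + 0 + L\right)} = \frac{1}{\left(-1 - L\right) + \left(-5 + L\right)} = \frac{1}{-6} = - \frac{1}{6}$)
$P{\left(d \right)} = \frac{1}{7} + \frac{2 d}{7}$ ($P{\left(d \right)} = \frac{\left(d + d\right) + 1}{7} = \frac{2 d + 1}{7} = \frac{1 + 2 d}{7} = \frac{1}{7} + \frac{2 d}{7}$)
$P{\left(1 \right)} x{\left(-1 \right)} W{\left(6 \right)} = \left(\frac{1}{7} + \frac{2}{7} \cdot 1\right) \left(-1\right) \left(- \frac{1}{6}\right) = \left(\frac{1}{7} + \frac{2}{7}\right) \left(-1\right) \left(- \frac{1}{6}\right) = \frac{3}{7} \left(-1\right) \left(- \frac{1}{6}\right) = \left(- \frac{3}{7}\right) \left(- \frac{1}{6}\right) = \frac{1}{14}$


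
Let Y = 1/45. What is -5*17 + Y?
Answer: -3824/45 ≈ -84.978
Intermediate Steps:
Y = 1/45 ≈ 0.022222
-5*17 + Y = -5*17 + 1/45 = -85 + 1/45 = -3824/45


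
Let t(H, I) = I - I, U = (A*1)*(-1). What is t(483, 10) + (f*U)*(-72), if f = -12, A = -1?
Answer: 864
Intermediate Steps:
U = 1 (U = -1*1*(-1) = -1*(-1) = 1)
t(H, I) = 0
t(483, 10) + (f*U)*(-72) = 0 - 12*1*(-72) = 0 - 12*(-72) = 0 + 864 = 864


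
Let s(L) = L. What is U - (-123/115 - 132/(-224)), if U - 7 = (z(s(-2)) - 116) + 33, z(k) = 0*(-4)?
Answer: -486347/6440 ≈ -75.520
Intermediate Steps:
z(k) = 0
U = -76 (U = 7 + ((0 - 116) + 33) = 7 + (-116 + 33) = 7 - 83 = -76)
U - (-123/115 - 132/(-224)) = -76 - (-123/115 - 132/(-224)) = -76 - (-123*1/115 - 132*(-1/224)) = -76 - (-123/115 + 33/56) = -76 - 1*(-3093/6440) = -76 + 3093/6440 = -486347/6440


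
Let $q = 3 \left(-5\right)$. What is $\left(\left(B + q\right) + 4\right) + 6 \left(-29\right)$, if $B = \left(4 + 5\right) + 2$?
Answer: $-174$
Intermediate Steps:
$q = -15$
$B = 11$ ($B = 9 + 2 = 11$)
$\left(\left(B + q\right) + 4\right) + 6 \left(-29\right) = \left(\left(11 - 15\right) + 4\right) + 6 \left(-29\right) = \left(-4 + 4\right) - 174 = 0 - 174 = -174$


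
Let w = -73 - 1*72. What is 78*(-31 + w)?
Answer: -13728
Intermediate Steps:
w = -145 (w = -73 - 72 = -145)
78*(-31 + w) = 78*(-31 - 145) = 78*(-176) = -13728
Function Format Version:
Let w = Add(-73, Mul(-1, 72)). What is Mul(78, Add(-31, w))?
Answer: -13728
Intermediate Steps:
w = -145 (w = Add(-73, -72) = -145)
Mul(78, Add(-31, w)) = Mul(78, Add(-31, -145)) = Mul(78, -176) = -13728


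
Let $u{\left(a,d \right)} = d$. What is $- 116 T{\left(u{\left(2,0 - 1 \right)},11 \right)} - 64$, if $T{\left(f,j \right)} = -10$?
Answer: $1096$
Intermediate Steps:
$- 116 T{\left(u{\left(2,0 - 1 \right)},11 \right)} - 64 = \left(-116\right) \left(-10\right) - 64 = 1160 - 64 = 1096$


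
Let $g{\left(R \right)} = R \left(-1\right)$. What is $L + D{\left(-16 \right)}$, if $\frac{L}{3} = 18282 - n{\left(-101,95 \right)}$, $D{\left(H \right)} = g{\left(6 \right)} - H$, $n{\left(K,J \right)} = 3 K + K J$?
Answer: $84550$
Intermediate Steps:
$g{\left(R \right)} = - R$
$n{\left(K,J \right)} = 3 K + J K$
$D{\left(H \right)} = -6 - H$ ($D{\left(H \right)} = \left(-1\right) 6 - H = -6 - H$)
$L = 84540$ ($L = 3 \left(18282 - - 101 \left(3 + 95\right)\right) = 3 \left(18282 - \left(-101\right) 98\right) = 3 \left(18282 - -9898\right) = 3 \left(18282 + 9898\right) = 3 \cdot 28180 = 84540$)
$L + D{\left(-16 \right)} = 84540 - -10 = 84540 + \left(-6 + 16\right) = 84540 + 10 = 84550$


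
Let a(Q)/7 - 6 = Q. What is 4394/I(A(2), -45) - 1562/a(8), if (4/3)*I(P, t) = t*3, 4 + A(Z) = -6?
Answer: -1177529/19845 ≈ -59.336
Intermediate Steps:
A(Z) = -10 (A(Z) = -4 - 6 = -10)
a(Q) = 42 + 7*Q
I(P, t) = 9*t/4 (I(P, t) = 3*(t*3)/4 = 3*(3*t)/4 = 9*t/4)
4394/I(A(2), -45) - 1562/a(8) = 4394/(((9/4)*(-45))) - 1562/(42 + 7*8) = 4394/(-405/4) - 1562/(42 + 56) = 4394*(-4/405) - 1562/98 = -17576/405 - 1562*1/98 = -17576/405 - 781/49 = -1177529/19845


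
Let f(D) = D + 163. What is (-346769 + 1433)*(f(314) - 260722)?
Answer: 89871967320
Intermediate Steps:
f(D) = 163 + D
(-346769 + 1433)*(f(314) - 260722) = (-346769 + 1433)*((163 + 314) - 260722) = -345336*(477 - 260722) = -345336*(-260245) = 89871967320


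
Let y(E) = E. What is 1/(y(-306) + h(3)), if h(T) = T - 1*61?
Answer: -1/364 ≈ -0.0027473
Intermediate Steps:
h(T) = -61 + T (h(T) = T - 61 = -61 + T)
1/(y(-306) + h(3)) = 1/(-306 + (-61 + 3)) = 1/(-306 - 58) = 1/(-364) = -1/364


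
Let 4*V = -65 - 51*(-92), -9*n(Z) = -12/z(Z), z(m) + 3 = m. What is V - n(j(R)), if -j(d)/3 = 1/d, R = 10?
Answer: 458233/396 ≈ 1157.2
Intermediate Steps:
j(d) = -3/d
z(m) = -3 + m
n(Z) = 4/(3*(-3 + Z)) (n(Z) = -(-4)/(3*(-3 + Z)) = 4/(3*(-3 + Z)))
V = 4627/4 (V = (-65 - 51*(-92))/4 = (-65 + 4692)/4 = (¼)*4627 = 4627/4 ≈ 1156.8)
V - n(j(R)) = 4627/4 - 4/(3*(-3 - 3/10)) = 4627/4 - 4/(3*(-33/10)) = 4627/4 - 4*(-10)/(3*33) = 4627/4 - 1*(-40/99) = 4627/4 + 40/99 = 458233/396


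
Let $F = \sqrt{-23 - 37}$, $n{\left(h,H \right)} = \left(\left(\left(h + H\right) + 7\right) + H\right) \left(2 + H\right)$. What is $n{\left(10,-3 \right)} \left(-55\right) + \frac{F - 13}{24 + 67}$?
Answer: $\frac{4234}{7} + \frac{2 i \sqrt{15}}{91} \approx 604.86 + 0.085121 i$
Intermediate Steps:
$n{\left(h,H \right)} = \left(2 + H\right) \left(7 + h + 2 H\right)$ ($n{\left(h,H \right)} = \left(\left(\left(H + h\right) + 7\right) + H\right) \left(2 + H\right) = \left(\left(7 + H + h\right) + H\right) \left(2 + H\right) = \left(7 + h + 2 H\right) \left(2 + H\right) = \left(2 + H\right) \left(7 + h + 2 H\right)$)
$F = 2 i \sqrt{15}$ ($F = \sqrt{-60} = 2 i \sqrt{15} \approx 7.746 i$)
$n{\left(10,-3 \right)} \left(-55\right) + \frac{F - 13}{24 + 67} = \left(14 + 2 \cdot 10 + 2 \left(-3\right)^{2} + 11 \left(-3\right) - 30\right) \left(-55\right) + \frac{2 i \sqrt{15} - 13}{24 + 67} = \left(14 + 20 + 2 \cdot 9 - 33 - 30\right) \left(-55\right) + \frac{-13 + 2 i \sqrt{15}}{91} = \left(14 + 20 + 18 - 33 - 30\right) \left(-55\right) + \left(-13 + 2 i \sqrt{15}\right) \frac{1}{91} = \left(-11\right) \left(-55\right) - \left(\frac{1}{7} - \frac{2 i \sqrt{15}}{91}\right) = 605 - \left(\frac{1}{7} - \frac{2 i \sqrt{15}}{91}\right) = \frac{4234}{7} + \frac{2 i \sqrt{15}}{91}$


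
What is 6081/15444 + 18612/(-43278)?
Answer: -1348345/37132524 ≈ -0.036312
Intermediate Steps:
6081/15444 + 18612/(-43278) = 6081*(1/15444) + 18612*(-1/43278) = 2027/5148 - 3102/7213 = -1348345/37132524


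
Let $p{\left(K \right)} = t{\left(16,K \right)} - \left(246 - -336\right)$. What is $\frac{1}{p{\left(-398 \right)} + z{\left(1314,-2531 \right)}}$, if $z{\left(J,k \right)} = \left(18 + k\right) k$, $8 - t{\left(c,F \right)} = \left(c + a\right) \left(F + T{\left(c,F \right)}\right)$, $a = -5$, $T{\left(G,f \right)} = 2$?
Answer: $\frac{1}{6364185} \approx 1.5713 \cdot 10^{-7}$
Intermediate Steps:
$t{\left(c,F \right)} = 8 - \left(-5 + c\right) \left(2 + F\right)$ ($t{\left(c,F \right)} = 8 - \left(c - 5\right) \left(F + 2\right) = 8 - \left(-5 + c\right) \left(2 + F\right)$)
$z{\left(J,k \right)} = k \left(18 + k\right)$
$p{\left(K \right)} = -596 - 11 K$ ($p{\left(K \right)} = \left(18 - 32 + 5 K - K 16\right) - \left(246 - -336\right) = \left(18 - 32 + 5 K - 16 K\right) - \left(246 + 336\right) = \left(-14 - 11 K\right) - 582 = -596 - 11 K$)
$\frac{1}{p{\left(-398 \right)} + z{\left(1314,-2531 \right)}} = \frac{1}{\left(-596 - -4378\right) - 2531 \left(18 - 2531\right)} = \frac{1}{\left(-596 + 4378\right) - -6360403} = \frac{1}{3782 + 6360403} = \frac{1}{6364185}$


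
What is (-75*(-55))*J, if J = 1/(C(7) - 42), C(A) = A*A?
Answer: 4125/7 ≈ 589.29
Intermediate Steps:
C(A) = A²
J = ⅐ (J = 1/(7² - 42) = 1/(49 - 42) = 1/7 = ⅐ ≈ 0.14286)
(-75*(-55))*J = -75*(-55)*(⅐) = 4125*(⅐) = 4125/7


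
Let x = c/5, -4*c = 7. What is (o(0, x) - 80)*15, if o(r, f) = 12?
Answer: -1020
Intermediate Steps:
c = -7/4 (c = -¼*7 = -7/4 ≈ -1.7500)
x = -7/20 (x = -7/4/5 = -7/4*⅕ = -7/20 ≈ -0.35000)
(o(0, x) - 80)*15 = (12 - 80)*15 = -68*15 = -1020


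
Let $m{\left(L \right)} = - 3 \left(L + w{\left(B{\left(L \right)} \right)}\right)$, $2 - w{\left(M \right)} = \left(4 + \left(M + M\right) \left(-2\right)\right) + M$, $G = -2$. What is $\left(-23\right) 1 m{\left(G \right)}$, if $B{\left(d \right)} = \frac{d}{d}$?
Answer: $-69$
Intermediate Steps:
$B{\left(d \right)} = 1$
$w{\left(M \right)} = -2 + 3 M$ ($w{\left(M \right)} = 2 - \left(\left(4 + \left(M + M\right) \left(-2\right)\right) + M\right) = 2 - \left(\left(4 + 2 M \left(-2\right)\right) + M\right) = 2 - \left(\left(4 - 4 M\right) + M\right) = 2 - \left(4 - 3 M\right) = 2 + \left(-4 + 3 M\right) = -2 + 3 M$)
$m{\left(L \right)} = -3 - 3 L$ ($m{\left(L \right)} = - 3 \left(L + \left(-2 + 3 \cdot 1\right)\right) = - 3 \left(L + \left(-2 + 3\right)\right) = - 3 \left(L + 1\right) = - 3 \left(1 + L\right) = -3 - 3 L$)
$\left(-23\right) 1 m{\left(G \right)} = \left(-23\right) 1 \left(-3 - -6\right) = - 23 \left(-3 + 6\right) = \left(-23\right) 3 = -69$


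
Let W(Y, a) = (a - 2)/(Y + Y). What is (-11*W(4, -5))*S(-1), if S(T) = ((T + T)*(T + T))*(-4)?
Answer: -154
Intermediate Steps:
W(Y, a) = (-2 + a)/(2*Y) (W(Y, a) = (-2 + a)/((2*Y)) = (-2 + a)*(1/(2*Y)) = (-2 + a)/(2*Y))
S(T) = -16*T² (S(T) = ((2*T)*(2*T))*(-4) = (4*T²)*(-4) = -16*T²)
(-11*W(4, -5))*S(-1) = (-11*(-2 - 5)/(2*4))*(-16*(-1)²) = (-11*(-7)/(2*4))*(-16*1) = -11*(-7/8)*(-16) = (77/8)*(-16) = -154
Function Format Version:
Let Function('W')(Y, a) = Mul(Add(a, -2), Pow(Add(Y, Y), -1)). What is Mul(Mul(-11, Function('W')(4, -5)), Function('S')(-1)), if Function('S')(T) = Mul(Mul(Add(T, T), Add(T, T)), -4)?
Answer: -154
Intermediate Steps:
Function('W')(Y, a) = Mul(Rational(1, 2), Pow(Y, -1), Add(-2, a)) (Function('W')(Y, a) = Mul(Add(-2, a), Pow(Mul(2, Y), -1)) = Mul(Add(-2, a), Mul(Rational(1, 2), Pow(Y, -1))) = Mul(Rational(1, 2), Pow(Y, -1), Add(-2, a)))
Function('S')(T) = Mul(-16, Pow(T, 2)) (Function('S')(T) = Mul(Mul(Mul(2, T), Mul(2, T)), -4) = Mul(Mul(4, Pow(T, 2)), -4) = Mul(-16, Pow(T, 2)))
Mul(Mul(-11, Function('W')(4, -5)), Function('S')(-1)) = Mul(Mul(-11, Mul(Rational(1, 2), Pow(4, -1), Add(-2, -5))), Mul(-16, Pow(-1, 2))) = Mul(Mul(-11, Mul(Rational(1, 2), Rational(1, 4), -7)), Mul(-16, 1)) = Mul(Mul(-11, Rational(-7, 8)), -16) = Mul(Rational(77, 8), -16) = -154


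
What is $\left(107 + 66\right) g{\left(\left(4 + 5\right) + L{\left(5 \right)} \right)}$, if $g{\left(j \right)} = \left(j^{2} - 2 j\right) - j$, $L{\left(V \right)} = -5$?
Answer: $692$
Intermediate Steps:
$g{\left(j \right)} = j^{2} - 3 j$
$\left(107 + 66\right) g{\left(\left(4 + 5\right) + L{\left(5 \right)} \right)} = \left(107 + 66\right) \left(\left(4 + 5\right) - 5\right) \left(-3 + \left(\left(4 + 5\right) - 5\right)\right) = 173 \left(9 - 5\right) \left(-3 + \left(9 - 5\right)\right) = 173 \cdot 4 \left(-3 + 4\right) = 173 \cdot 4 \cdot 1 = 173 \cdot 4 = 692$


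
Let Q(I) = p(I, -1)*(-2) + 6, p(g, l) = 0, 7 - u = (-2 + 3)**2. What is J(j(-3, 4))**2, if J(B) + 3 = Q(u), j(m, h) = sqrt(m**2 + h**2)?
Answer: 9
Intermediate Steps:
u = 6 (u = 7 - (-2 + 3)**2 = 7 - 1*1**2 = 7 - 1*1 = 7 - 1 = 6)
Q(I) = 6 (Q(I) = 0*(-2) + 6 = 0 + 6 = 6)
j(m, h) = sqrt(h**2 + m**2)
J(B) = 3 (J(B) = -3 + 6 = 3)
J(j(-3, 4))**2 = 3**2 = 9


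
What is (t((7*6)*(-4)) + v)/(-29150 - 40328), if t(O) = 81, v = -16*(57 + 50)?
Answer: 1631/69478 ≈ 0.023475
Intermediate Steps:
v = -1712 (v = -16*107 = -1712)
(t((7*6)*(-4)) + v)/(-29150 - 40328) = (81 - 1712)/(-29150 - 40328) = -1631/(-69478) = -1631*(-1/69478) = 1631/69478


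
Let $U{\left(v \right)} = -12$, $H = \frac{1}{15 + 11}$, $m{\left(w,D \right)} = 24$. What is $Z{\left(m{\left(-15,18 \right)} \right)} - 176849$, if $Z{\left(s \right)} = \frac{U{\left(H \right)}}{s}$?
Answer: $- \frac{353699}{2} \approx -1.7685 \cdot 10^{5}$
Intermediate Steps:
$H = \frac{1}{26} \approx 0.038462$
$Z{\left(s \right)} = - \frac{12}{s}$
$Z{\left(m{\left(-15,18 \right)} \right)} - 176849 = - \frac{12}{24} - 176849 = \left(-12\right) \frac{1}{24} - 176849 = - \frac{1}{2} - 176849 = - \frac{353699}{2}$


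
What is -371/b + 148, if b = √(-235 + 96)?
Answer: 148 + 371*I*√139/139 ≈ 148.0 + 31.468*I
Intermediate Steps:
b = I*√139 (b = √(-139) = I*√139 ≈ 11.79*I)
-371/b + 148 = -371*(-I*√139/139) + 148 = -(-371)*I*√139/139 + 148 = 371*I*√139/139 + 148 = 148 + 371*I*√139/139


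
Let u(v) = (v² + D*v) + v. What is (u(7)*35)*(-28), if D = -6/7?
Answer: -49000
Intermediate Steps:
D = -6/7 (D = -6*⅐ = -6/7 ≈ -0.85714)
u(v) = v² + v/7 (u(v) = (v² - 6*v/7) + v = v² + v/7)
(u(7)*35)*(-28) = ((7*(⅐ + 7))*35)*(-28) = ((7*(50/7))*35)*(-28) = (50*35)*(-28) = 1750*(-28) = -49000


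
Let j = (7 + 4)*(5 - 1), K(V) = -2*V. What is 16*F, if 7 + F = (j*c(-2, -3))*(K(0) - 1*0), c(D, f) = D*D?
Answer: -112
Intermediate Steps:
c(D, f) = D²
j = 44 (j = 11*4 = 44)
F = -7 (F = -7 + (44*(-2)²)*(-2*0 - 1*0) = -7 + (44*4)*(0 + 0) = -7 + 176*0 = -7 + 0 = -7)
16*F = 16*(-7) = -112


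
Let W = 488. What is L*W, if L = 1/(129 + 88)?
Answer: 488/217 ≈ 2.2488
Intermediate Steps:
L = 1/217 ≈ 0.0046083
L*W = (1/217)*488 = 488/217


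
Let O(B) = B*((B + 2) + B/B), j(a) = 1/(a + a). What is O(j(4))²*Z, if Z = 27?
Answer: 16875/4096 ≈ 4.1199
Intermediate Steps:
j(a) = 1/(2*a)
O(B) = B*(3 + B) (O(B) = B*((2 + B) + 1) = B*(3 + B))
O(j(4))²*Z = (((½)/4)*(3 + (½)/4))²*27 = (((½)*(¼))*(3 + (½)*(¼)))²*27 = ((3 + ⅛)/8)²*27 = ((⅛)*(25/8))²*27 = (25/64)²*27 = (625/4096)*27 = 16875/4096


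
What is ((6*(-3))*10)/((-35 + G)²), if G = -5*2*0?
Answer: -36/245 ≈ -0.14694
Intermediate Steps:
G = 0 (G = -10*0 = 0)
((6*(-3))*10)/((-35 + G)²) = ((6*(-3))*10)/((-35 + 0)²) = (-18*10)/((-35)²) = -180/1225 = -180*1/1225 = -36/245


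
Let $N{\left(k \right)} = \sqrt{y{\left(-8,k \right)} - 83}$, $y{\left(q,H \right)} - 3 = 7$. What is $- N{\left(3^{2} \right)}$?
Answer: $- i \sqrt{73} \approx - 8.544 i$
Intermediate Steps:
$y{\left(q,H \right)} = 10$ ($y{\left(q,H \right)} = 3 + 7 = 10$)
$N{\left(k \right)} = i \sqrt{73}$ ($N{\left(k \right)} = \sqrt{10 - 83} = \sqrt{-73} = i \sqrt{73}$)
$- N{\left(3^{2} \right)} = - i \sqrt{73}$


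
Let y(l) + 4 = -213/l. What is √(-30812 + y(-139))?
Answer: I*√595366329/139 ≈ 175.54*I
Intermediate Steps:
y(l) = -4 - 213/l
√(-30812 + y(-139)) = √(-30812 + (-4 - 213/(-139))) = √(-30812 + (-4 - 213*(-1/139))) = √(-30812 + (-4 + 213/139)) = √(-30812 - 343/139) = √(-4283211/139) = I*√595366329/139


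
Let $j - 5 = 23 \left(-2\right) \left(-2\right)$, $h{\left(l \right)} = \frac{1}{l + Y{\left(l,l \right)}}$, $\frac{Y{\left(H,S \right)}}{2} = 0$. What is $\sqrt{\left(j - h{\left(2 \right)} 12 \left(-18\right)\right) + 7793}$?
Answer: $\sqrt{7998} \approx 89.432$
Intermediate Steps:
$Y{\left(H,S \right)} = 0$ ($Y{\left(H,S \right)} = 2 \cdot 0 = 0$)
$h{\left(l \right)} = \frac{1}{l}$ ($h{\left(l \right)} = \frac{1}{l + 0} = \frac{1}{l}$)
$j = 97$ ($j = 5 + 23 \left(-2\right) \left(-2\right) = 5 - -92 = 5 + 92 = 97$)
$\sqrt{\left(j - h{\left(2 \right)} 12 \left(-18\right)\right) + 7793} = \sqrt{\left(97 - \frac{1}{2} \cdot 12 \left(-18\right)\right) + 7793} = \sqrt{\left(97 - 6 \left(-18\right)\right) + 7793} = \sqrt{\left(97 - -108\right) + 7793} = \sqrt{\left(97 + 108\right) + 7793} = \sqrt{205 + 7793} = \sqrt{7998}$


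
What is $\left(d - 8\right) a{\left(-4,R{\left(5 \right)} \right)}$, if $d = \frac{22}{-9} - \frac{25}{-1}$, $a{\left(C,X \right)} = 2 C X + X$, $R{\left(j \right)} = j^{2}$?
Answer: $- \frac{22925}{9} \approx -2547.2$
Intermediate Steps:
$a{\left(C,X \right)} = X + 2 C X$ ($a{\left(C,X \right)} = 2 C X + X = X + 2 C X$)
$d = \frac{203}{9}$ ($d = 22 \left(- \frac{1}{9}\right) - -25 = - \frac{22}{9} + 25 = \frac{203}{9} \approx 22.556$)
$\left(d - 8\right) a{\left(-4,R{\left(5 \right)} \right)} = \left(\frac{203}{9} - 8\right) 5^{2} \left(1 + 2 \left(-4\right)\right) = \frac{131 \cdot 25 \left(1 - 8\right)}{9} = \frac{131 \cdot 25 \left(-7\right)}{9} = \frac{131}{9} \left(-175\right) = - \frac{22925}{9}$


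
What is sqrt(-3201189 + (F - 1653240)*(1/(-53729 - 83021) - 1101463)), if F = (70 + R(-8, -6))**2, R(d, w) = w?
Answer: sqrt(339689714276493921295)/13675 ≈ 1.3478e+6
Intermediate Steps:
F = 4096 (F = (70 - 6)**2 = 64**2 = 4096)
sqrt(-3201189 + (F - 1653240)*(1/(-53729 - 83021) - 1101463)) = sqrt(-3201189 + (4096 - 1653240)*(1/(-53729 - 83021) - 1101463)) = sqrt(-3201189 - 1649144*(1/(-136750) - 1101463)) = sqrt(-3201189 - 1649144*(-1/136750 - 1101463)) = sqrt(-3201189 - 1649144*(-150625065251/136750)) = sqrt(-3201189 + 124201211304147572/68375) = sqrt(124200992422849697/68375) = sqrt(339689714276493921295)/13675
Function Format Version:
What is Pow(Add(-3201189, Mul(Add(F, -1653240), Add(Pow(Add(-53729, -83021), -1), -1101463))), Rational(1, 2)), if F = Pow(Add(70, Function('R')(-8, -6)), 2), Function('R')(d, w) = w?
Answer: Mul(Rational(1, 13675), Pow(339689714276493921295, Rational(1, 2))) ≈ 1.3478e+6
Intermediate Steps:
F = 4096 (F = Pow(Add(70, -6), 2) = Pow(64, 2) = 4096)
Pow(Add(-3201189, Mul(Add(F, -1653240), Add(Pow(Add(-53729, -83021), -1), -1101463))), Rational(1, 2)) = Pow(Add(-3201189, Mul(Add(4096, -1653240), Add(Pow(Add(-53729, -83021), -1), -1101463))), Rational(1, 2)) = Pow(Add(-3201189, Mul(-1649144, Add(Pow(-136750, -1), -1101463))), Rational(1, 2)) = Pow(Add(-3201189, Mul(-1649144, Add(Rational(-1, 136750), -1101463))), Rational(1, 2)) = Pow(Add(-3201189, Mul(-1649144, Rational(-150625065251, 136750))), Rational(1, 2)) = Pow(Add(-3201189, Rational(124201211304147572, 68375)), Rational(1, 2)) = Pow(Rational(124200992422849697, 68375), Rational(1, 2)) = Mul(Rational(1, 13675), Pow(339689714276493921295, Rational(1, 2)))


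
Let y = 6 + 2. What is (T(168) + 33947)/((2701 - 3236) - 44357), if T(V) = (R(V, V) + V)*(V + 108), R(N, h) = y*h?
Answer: -451259/44892 ≈ -10.052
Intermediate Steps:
y = 8
R(N, h) = 8*h
T(V) = 9*V*(108 + V) (T(V) = (8*V + V)*(V + 108) = (9*V)*(108 + V) = 9*V*(108 + V))
(T(168) + 33947)/((2701 - 3236) - 44357) = (9*168*(108 + 168) + 33947)/((2701 - 3236) - 44357) = (9*168*276 + 33947)/(-535 - 44357) = (417312 + 33947)/(-44892) = 451259*(-1/44892) = -451259/44892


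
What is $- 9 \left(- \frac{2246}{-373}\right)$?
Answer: $- \frac{20214}{373} \approx -54.193$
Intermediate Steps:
$- 9 \left(- \frac{2246}{-373}\right) = - 9 \left(\left(-2246\right) \left(- \frac{1}{373}\right)\right) = \left(-9\right) \frac{2246}{373} = - \frac{20214}{373}$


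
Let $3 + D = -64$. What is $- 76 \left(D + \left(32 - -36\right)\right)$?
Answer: $-76$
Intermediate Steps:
$D = -67$ ($D = -3 - 64 = -67$)
$- 76 \left(D + \left(32 - -36\right)\right) = - 76 \left(-67 + \left(32 - -36\right)\right) = - 76 \left(-67 + \left(32 + 36\right)\right) = - 76 \left(-67 + 68\right) = \left(-76\right) 1 = -76$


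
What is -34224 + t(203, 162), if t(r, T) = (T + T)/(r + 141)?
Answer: -2943183/86 ≈ -34223.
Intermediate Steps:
t(r, T) = 2*T/(141 + r) (t(r, T) = (2*T)/(141 + r) = 2*T/(141 + r))
-34224 + t(203, 162) = -34224 + 2*162/(141 + 203) = -34224 + 2*162/344 = -34224 + 2*162*(1/344) = -34224 + 81/86 = -2943183/86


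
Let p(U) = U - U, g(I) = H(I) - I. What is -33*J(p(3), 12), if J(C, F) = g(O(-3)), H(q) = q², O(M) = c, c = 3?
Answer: -198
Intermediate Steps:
O(M) = 3
g(I) = I² - I
p(U) = 0
J(C, F) = 6 (J(C, F) = 3*(-1 + 3) = 3*2 = 6)
-33*J(p(3), 12) = -33*6 = -198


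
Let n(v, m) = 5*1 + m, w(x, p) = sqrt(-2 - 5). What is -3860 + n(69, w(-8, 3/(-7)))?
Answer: -3855 + I*sqrt(7) ≈ -3855.0 + 2.6458*I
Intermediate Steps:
w(x, p) = I*sqrt(7) (w(x, p) = sqrt(-7) = I*sqrt(7))
n(v, m) = 5 + m
-3860 + n(69, w(-8, 3/(-7))) = -3860 + (5 + I*sqrt(7)) = -3855 + I*sqrt(7)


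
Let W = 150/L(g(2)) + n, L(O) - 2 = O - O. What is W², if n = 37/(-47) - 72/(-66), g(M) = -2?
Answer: 1515700624/267289 ≈ 5670.6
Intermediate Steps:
L(O) = 2 (L(O) = 2 + (O - O) = 2 + 0 = 2)
n = 157/517 (n = 37*(-1/47) - 72*(-1/66) = -37/47 + 12/11 = 157/517 ≈ 0.30368)
W = 38932/517 (W = 150/2 + 157/517 = 150*(½) + 157/517 = 75 + 157/517 = 38932/517 ≈ 75.304)
W² = (38932/517)² = 1515700624/267289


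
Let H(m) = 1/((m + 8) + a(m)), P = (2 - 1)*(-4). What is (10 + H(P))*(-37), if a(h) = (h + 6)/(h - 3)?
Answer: -9879/26 ≈ -379.96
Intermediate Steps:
a(h) = (6 + h)/(-3 + h)
P = -4 (P = 1*(-4) = -4)
H(m) = 1/(8 + m + (6 + m)/(-3 + m)) (H(m) = 1/((m + 8) + (6 + m)/(-3 + m)) = 1/((8 + m) + (6 + m)/(-3 + m)) = 1/(8 + m + (6 + m)/(-3 + m)))
(10 + H(P))*(-37) = (10 + (-3 - 4)/(-18 + (-4)² + 6*(-4)))*(-37) = (10 - 7/(-18 + 16 - 24))*(-37) = (10 - 7/(-26))*(-37) = (10 - 1/26*(-7))*(-37) = (10 + 7/26)*(-37) = (267/26)*(-37) = -9879/26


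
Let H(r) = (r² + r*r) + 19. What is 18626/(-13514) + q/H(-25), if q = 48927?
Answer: 2260862/60813 ≈ 37.177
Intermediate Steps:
H(r) = 19 + 2*r² (H(r) = (r² + r²) + 19 = 2*r² + 19 = 19 + 2*r²)
18626/(-13514) + q/H(-25) = 18626/(-13514) + 48927/(19 + 2*(-25)²) = 18626*(-1/13514) + 48927/(19 + 2*625) = -9313/6757 + 48927/(19 + 1250) = -9313/6757 + 48927/1269 = -9313/6757 + 48927*(1/1269) = -9313/6757 + 347/9 = 2260862/60813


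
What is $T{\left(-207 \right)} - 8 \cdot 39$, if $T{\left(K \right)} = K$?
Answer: $-519$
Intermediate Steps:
$T{\left(-207 \right)} - 8 \cdot 39 = -207 - 8 \cdot 39 = -207 - 312 = -519$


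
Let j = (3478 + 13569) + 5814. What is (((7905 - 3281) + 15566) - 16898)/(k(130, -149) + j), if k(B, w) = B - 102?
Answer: 3292/22889 ≈ 0.14382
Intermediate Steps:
k(B, w) = -102 + B
j = 22861 (j = 17047 + 5814 = 22861)
(((7905 - 3281) + 15566) - 16898)/(k(130, -149) + j) = (((7905 - 3281) + 15566) - 16898)/((-102 + 130) + 22861) = ((4624 + 15566) - 16898)/(28 + 22861) = (20190 - 16898)/22889 = 3292*(1/22889) = 3292/22889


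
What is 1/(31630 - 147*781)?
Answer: -1/83177 ≈ -1.2023e-5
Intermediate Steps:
1/(31630 - 147*781) = 1/(31630 - 114807) = 1/(-83177) = -1/83177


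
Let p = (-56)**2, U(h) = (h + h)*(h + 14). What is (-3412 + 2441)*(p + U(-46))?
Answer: -5903680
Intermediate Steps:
U(h) = 2*h*(14 + h) (U(h) = (2*h)*(14 + h) = 2*h*(14 + h))
p = 3136
(-3412 + 2441)*(p + U(-46)) = (-3412 + 2441)*(3136 + 2*(-46)*(14 - 46)) = -971*(3136 + 2*(-46)*(-32)) = -971*(3136 + 2944) = -971*6080 = -5903680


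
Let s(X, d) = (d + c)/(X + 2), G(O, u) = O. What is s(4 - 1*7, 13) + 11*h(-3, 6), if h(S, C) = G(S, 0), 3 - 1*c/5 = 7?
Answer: -26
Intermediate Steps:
c = -20 (c = 15 - 5*7 = 15 - 35 = -20)
h(S, C) = S
s(X, d) = (-20 + d)/(2 + X) (s(X, d) = (d - 20)/(X + 2) = (-20 + d)/(2 + X))
s(4 - 1*7, 13) + 11*h(-3, 6) = (-20 + 13)/(2 + (4 - 1*7)) + 11*(-3) = -7/(2 + (4 - 7)) - 33 = -7/(2 - 3) - 33 = -7/(-1) - 33 = -1*(-7) - 33 = 7 - 33 = -26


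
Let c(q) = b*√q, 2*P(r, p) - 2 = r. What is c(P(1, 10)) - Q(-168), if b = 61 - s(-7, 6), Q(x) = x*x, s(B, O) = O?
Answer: -28224 + 55*√6/2 ≈ -28157.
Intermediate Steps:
P(r, p) = 1 + r/2
Q(x) = x²
b = 55 (b = 61 - 1*6 = 61 - 6 = 55)
c(q) = 55*√q
c(P(1, 10)) - Q(-168) = 55*√(1 + (½)*1) - 1*(-168)² = 55*√(1 + ½) - 1*28224 = 55*√(3/2) - 28224 = 55*(√6/2) - 28224 = 55*√6/2 - 28224 = -28224 + 55*√6/2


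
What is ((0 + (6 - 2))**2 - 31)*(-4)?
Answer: 60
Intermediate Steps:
((0 + (6 - 2))**2 - 31)*(-4) = ((0 + 4)**2 - 31)*(-4) = (4**2 - 31)*(-4) = (16 - 31)*(-4) = -15*(-4) = 60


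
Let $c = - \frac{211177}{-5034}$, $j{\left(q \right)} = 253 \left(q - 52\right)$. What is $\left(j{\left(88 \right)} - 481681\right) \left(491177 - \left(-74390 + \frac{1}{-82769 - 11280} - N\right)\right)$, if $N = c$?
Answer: $- \frac{126547209070052332517}{473442666} \approx -2.6729 \cdot 10^{11}$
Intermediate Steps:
$j{\left(q \right)} = -13156 + 253 q$ ($j{\left(q \right)} = 253 \left(-52 + q\right) = -13156 + 253 q$)
$c = \frac{211177}{5034}$ ($c = \left(-211177\right) \left(- \frac{1}{5034}\right) = \frac{211177}{5034} \approx 41.95$)
$N = \frac{211177}{5034} \approx 41.95$
$\left(j{\left(88 \right)} - 481681\right) \left(491177 - \left(-74390 + \frac{1}{-82769 - 11280} - N\right)\right) = \left(\left(-13156 + 253 \cdot 88\right) - 481681\right) \left(491177 + \left(\frac{211177}{5034} - \left(\frac{1}{-82769 - 11280} - 74390\right)\right)\right) = \left(\left(-13156 + 22264\right) - 481681\right) \left(491177 + \left(\frac{211177}{5034} - \left(\frac{1}{-94049} - 74390\right)\right)\right) = \left(9108 - 481681\right) \left(491177 + \left(\frac{211177}{5034} - \left(- \frac{1}{94049} - 74390\right)\right)\right) = - 472573 \left(491177 + \left(\frac{211177}{5034} - - \frac{6996305111}{94049}\right)\right) = - 472573 \left(491177 + \left(\frac{211177}{5034} + \frac{6996305111}{94049}\right)\right) = - 472573 \left(491177 + \frac{35239260914447}{473442666}\right) = \left(-472573\right) \frac{267783409272329}{473442666} = - \frac{126547209070052332517}{473442666}$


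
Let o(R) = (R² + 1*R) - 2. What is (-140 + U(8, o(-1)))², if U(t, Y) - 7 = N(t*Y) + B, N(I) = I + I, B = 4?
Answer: 25921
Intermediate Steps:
N(I) = 2*I
o(R) = -2 + R + R² (o(R) = (R² + R) - 2 = (R + R²) - 2 = -2 + R + R²)
U(t, Y) = 11 + 2*Y*t (U(t, Y) = 7 + (2*(t*Y) + 4) = 7 + (2*(Y*t) + 4) = 7 + (2*Y*t + 4) = 7 + (4 + 2*Y*t) = 11 + 2*Y*t)
(-140 + U(8, o(-1)))² = (-140 + (11 + 2*(-2 - 1 + (-1)²)*8))² = (-140 + (11 + 2*(-2 - 1 + 1)*8))² = (-140 + (11 + 2*(-2)*8))² = (-140 + (11 - 32))² = (-140 - 21)² = (-161)² = 25921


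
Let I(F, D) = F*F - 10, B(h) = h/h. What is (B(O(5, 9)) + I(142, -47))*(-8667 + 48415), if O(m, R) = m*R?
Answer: 801120940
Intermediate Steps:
O(m, R) = R*m
B(h) = 1
I(F, D) = -10 + F**2 (I(F, D) = F**2 - 10 = -10 + F**2)
(B(O(5, 9)) + I(142, -47))*(-8667 + 48415) = (1 + (-10 + 142**2))*(-8667 + 48415) = (1 + (-10 + 20164))*39748 = (1 + 20154)*39748 = 20155*39748 = 801120940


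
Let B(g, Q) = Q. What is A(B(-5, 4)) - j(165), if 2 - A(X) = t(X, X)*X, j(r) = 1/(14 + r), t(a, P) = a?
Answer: -2507/179 ≈ -14.006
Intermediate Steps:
A(X) = 2 - X**2 (A(X) = 2 - X*X = 2 - X**2)
A(B(-5, 4)) - j(165) = (2 - 1*4**2) - 1/(14 + 165) = (2 - 1*16) - 1/179 = (2 - 16) - 1*1/179 = -14 - 1/179 = -2507/179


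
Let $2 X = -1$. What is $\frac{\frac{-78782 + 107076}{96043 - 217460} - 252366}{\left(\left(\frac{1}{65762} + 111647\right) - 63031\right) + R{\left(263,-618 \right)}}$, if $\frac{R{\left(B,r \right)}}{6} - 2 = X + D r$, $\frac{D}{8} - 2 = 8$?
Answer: $\frac{2015049671337992}{1980306708241893} \approx 1.0175$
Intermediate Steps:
$D = 80$ ($D = 16 + 8 \cdot 8 = 16 + 64 = 80$)
$X = - \frac{1}{2}$ ($X = \frac{1}{2} \left(-1\right) = - \frac{1}{2} \approx -0.5$)
$R{\left(B,r \right)} = 9 + 480 r$ ($R{\left(B,r \right)} = 12 + 6 \left(- \frac{1}{2} + 80 r\right) = 12 + \left(-3 + 480 r\right) = 9 + 480 r$)
$\frac{\frac{-78782 + 107076}{96043 - 217460} - 252366}{\left(\left(\frac{1}{65762} + 111647\right) - 63031\right) + R{\left(263,-618 \right)}} = \frac{\frac{-78782 + 107076}{96043 - 217460} - 252366}{\left(\left(\frac{1}{65762} + 111647\right) - 63031\right) + \left(9 + 480 \left(-618\right)\right)} = \frac{\frac{28294}{-121417} - 252366}{\left(\left(\frac{1}{65762} + 111647\right) - 63031\right) + \left(9 - 296640\right)} = \frac{28294 \left(- \frac{1}{121417}\right) - 252366}{\left(\frac{7342130015}{65762} - 63031\right) - 296631} = \frac{- \frac{28294}{121417} - 252366}{\frac{3197085393}{65762} - 296631} = - \frac{30641550916}{121417 \left(- \frac{16309962429}{65762}\right)} = \left(- \frac{30641550916}{121417}\right) \left(- \frac{65762}{16309962429}\right) = \frac{2015049671337992}{1980306708241893}$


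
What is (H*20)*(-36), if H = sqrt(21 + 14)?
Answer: -720*sqrt(35) ≈ -4259.6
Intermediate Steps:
H = sqrt(35) ≈ 5.9161
(H*20)*(-36) = (sqrt(35)*20)*(-36) = (20*sqrt(35))*(-36) = -720*sqrt(35)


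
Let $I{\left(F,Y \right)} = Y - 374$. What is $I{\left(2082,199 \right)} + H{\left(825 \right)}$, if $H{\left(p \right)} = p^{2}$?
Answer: $680450$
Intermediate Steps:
$I{\left(F,Y \right)} = -374 + Y$ ($I{\left(F,Y \right)} = Y - 374 = -374 + Y$)
$I{\left(2082,199 \right)} + H{\left(825 \right)} = \left(-374 + 199\right) + 825^{2} = -175 + 680625 = 680450$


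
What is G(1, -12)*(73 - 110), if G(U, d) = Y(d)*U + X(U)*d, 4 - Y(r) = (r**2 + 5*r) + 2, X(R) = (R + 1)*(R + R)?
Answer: 4810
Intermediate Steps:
X(R) = 2*R*(1 + R) (X(R) = (1 + R)*(2*R) = 2*R*(1 + R))
Y(r) = 2 - r**2 - 5*r (Y(r) = 4 - ((r**2 + 5*r) + 2) = 4 - (2 + r**2 + 5*r) = 4 + (-2 - r**2 - 5*r) = 2 - r**2 - 5*r)
G(U, d) = U*(2 - d**2 - 5*d) + 2*U*d*(1 + U) (G(U, d) = (2 - d**2 - 5*d)*U + (2*U*(1 + U))*d = U*(2 - d**2 - 5*d) + 2*U*d*(1 + U))
G(1, -12)*(73 - 110) = (1*(2 - 1*(-12)**2 - 3*(-12) + 2*1*(-12)))*(73 - 110) = (1*(2 - 1*144 + 36 - 24))*(-37) = (1*(2 - 144 + 36 - 24))*(-37) = (1*(-130))*(-37) = -130*(-37) = 4810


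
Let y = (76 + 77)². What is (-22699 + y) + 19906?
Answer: 20616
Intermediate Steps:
y = 23409 (y = 153² = 23409)
(-22699 + y) + 19906 = (-22699 + 23409) + 19906 = 710 + 19906 = 20616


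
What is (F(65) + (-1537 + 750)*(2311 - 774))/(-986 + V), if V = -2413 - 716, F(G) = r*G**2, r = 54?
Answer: 981469/4115 ≈ 238.51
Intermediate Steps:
F(G) = 54*G**2
V = -3129
(F(65) + (-1537 + 750)*(2311 - 774))/(-986 + V) = (54*65**2 + (-1537 + 750)*(2311 - 774))/(-986 - 3129) = (54*4225 - 787*1537)/(-4115) = (228150 - 1209619)*(-1/4115) = -981469*(-1/4115) = 981469/4115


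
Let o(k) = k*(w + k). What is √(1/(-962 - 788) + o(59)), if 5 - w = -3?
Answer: √484242430/350 ≈ 62.873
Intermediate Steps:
w = 8 (w = 5 - 1*(-3) = 5 + 3 = 8)
o(k) = k*(8 + k)
√(1/(-962 - 788) + o(59)) = √(1/(-962 - 788) + 59*(8 + 59)) = √(1/(-1750) + 59*67) = √(-1/1750 + 3953) = √(6917749/1750) = √484242430/350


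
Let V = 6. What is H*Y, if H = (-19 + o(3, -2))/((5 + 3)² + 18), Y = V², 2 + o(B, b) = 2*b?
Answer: -450/41 ≈ -10.976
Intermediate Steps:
o(B, b) = -2 + 2*b
Y = 36 (Y = 6² = 36)
H = -25/82 (H = (-19 + (-2 + 2*(-2)))/((5 + 3)² + 18) = (-19 + (-2 - 4))/(8² + 18) = (-19 - 6)/(64 + 18) = -25/82 ≈ -0.30488)
H*Y = -25/82*36 = -450/41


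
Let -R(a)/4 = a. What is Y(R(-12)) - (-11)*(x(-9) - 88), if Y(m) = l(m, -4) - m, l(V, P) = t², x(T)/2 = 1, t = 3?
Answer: -985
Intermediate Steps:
x(T) = 2 (x(T) = 2*1 = 2)
R(a) = -4*a
l(V, P) = 9 (l(V, P) = 3² = 9)
Y(m) = 9 - m
Y(R(-12)) - (-11)*(x(-9) - 88) = (9 - (-4)*(-12)) - (-11)*(2 - 88) = (9 - 1*48) - (-11)*(-86) = (9 - 48) - 1*946 = -39 - 946 = -985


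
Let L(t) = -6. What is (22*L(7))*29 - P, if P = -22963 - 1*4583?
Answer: 23718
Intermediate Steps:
P = -27546 (P = -22963 - 4583 = -27546)
(22*L(7))*29 - P = (22*(-6))*29 - 1*(-27546) = -132*29 + 27546 = -3828 + 27546 = 23718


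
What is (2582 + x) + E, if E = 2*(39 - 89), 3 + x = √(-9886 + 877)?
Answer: 2479 + 3*I*√1001 ≈ 2479.0 + 94.916*I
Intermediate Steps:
x = -3 + 3*I*√1001 (x = -3 + √(-9886 + 877) = -3 + √(-9009) = -3 + 3*I*√1001 ≈ -3.0 + 94.916*I)
E = -100 (E = 2*(-50) = -100)
(2582 + x) + E = (2582 + (-3 + 3*I*√1001)) - 100 = (2579 + 3*I*√1001) - 100 = 2479 + 3*I*√1001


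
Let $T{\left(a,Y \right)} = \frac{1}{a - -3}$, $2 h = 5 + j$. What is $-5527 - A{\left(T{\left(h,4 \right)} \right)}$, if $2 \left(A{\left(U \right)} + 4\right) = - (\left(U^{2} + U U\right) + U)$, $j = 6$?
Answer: $- \frac{1596126}{289} \approx -5522.9$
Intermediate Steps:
$h = \frac{11}{2}$ ($h = \frac{5 + 6}{2} = \frac{1}{2} \cdot 11 = \frac{11}{2} \approx 5.5$)
$T{\left(a,Y \right)} = \frac{1}{3 + a}$ ($T{\left(a,Y \right)} = \frac{1}{a + 3} = \frac{1}{3 + a}$)
$A{\left(U \right)} = -4 - U^{2} - \frac{U}{2}$ ($A{\left(U \right)} = -4 + \frac{\left(-1\right) \left(\left(U^{2} + U U\right) + U\right)}{2} = -4 + \frac{\left(-1\right) \left(\left(U^{2} + U^{2}\right) + U\right)}{2} = -4 + \frac{\left(-1\right) \left(2 U^{2} + U\right)}{2} = -4 + \frac{\left(-1\right) \left(U + 2 U^{2}\right)}{2} = -4 + \frac{- U - 2 U^{2}}{2} = -4 - \left(U^{2} + \frac{U}{2}\right) = -4 - U^{2} - \frac{U}{2}$)
$-5527 - A{\left(T{\left(h,4 \right)} \right)} = -5527 - \left(-4 - \left(\frac{1}{3 + \frac{11}{2}}\right)^{2} - \frac{1}{2 \left(3 + \frac{11}{2}\right)}\right) = -5527 - \left(-4 - \left(\frac{1}{\frac{17}{2}}\right)^{2} - \frac{1}{2 \cdot \frac{17}{2}}\right) = -5527 - \left(-4 - \left(\frac{2}{17}\right)^{2} - \frac{1}{17}\right) = -5527 - \left(-4 - \frac{4}{289} - \frac{1}{17}\right) = -5527 - - \frac{1177}{289} = -5527 + \frac{1177}{289} = - \frac{1596126}{289}$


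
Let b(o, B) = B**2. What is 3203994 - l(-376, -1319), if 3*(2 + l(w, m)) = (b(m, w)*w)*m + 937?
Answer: -23368322631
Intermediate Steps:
l(w, m) = 931/3 + m*w**3/3 (l(w, m) = -2 + ((w**2*w)*m + 937)/3 = -2 + (w**3*m + 937)/3 = -2 + (m*w**3 + 937)/3 = -2 + (937 + m*w**3)/3 = -2 + (937/3 + m*w**3/3) = 931/3 + m*w**3/3)
3203994 - l(-376, -1319) = 3203994 - (931/3 + (1/3)*(-1319)*(-376)**3) = 3203994 - (931/3 + (1/3)*(-1319)*(-53157376)) = 3203994 - (931/3 + 70114578944/3) = 3203994 - 1*23371526625 = 3203994 - 23371526625 = -23368322631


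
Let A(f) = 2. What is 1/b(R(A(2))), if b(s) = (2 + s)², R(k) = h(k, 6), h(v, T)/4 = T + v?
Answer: 1/1156 ≈ 0.00086505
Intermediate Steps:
h(v, T) = 4*T + 4*v (h(v, T) = 4*(T + v) = 4*T + 4*v)
R(k) = 24 + 4*k (R(k) = 4*6 + 4*k = 24 + 4*k)
1/b(R(A(2))) = 1/((2 + (24 + 4*2))²) = 1/((2 + (24 + 8))²) = 1/((2 + 32)²) = 1/(34²) = 1/1156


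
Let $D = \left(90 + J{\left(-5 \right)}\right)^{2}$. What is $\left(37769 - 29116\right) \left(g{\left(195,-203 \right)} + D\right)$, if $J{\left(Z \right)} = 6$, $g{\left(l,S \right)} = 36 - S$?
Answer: $81814115$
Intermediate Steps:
$D = 9216$ ($D = \left(90 + 6\right)^{2} = 96^{2} = 9216$)
$\left(37769 - 29116\right) \left(g{\left(195,-203 \right)} + D\right) = \left(37769 - 29116\right) \left(\left(36 - -203\right) + 9216\right) = 8653 \left(\left(36 + 203\right) + 9216\right) = 8653 \left(239 + 9216\right) = 8653 \cdot 9455 = 81814115$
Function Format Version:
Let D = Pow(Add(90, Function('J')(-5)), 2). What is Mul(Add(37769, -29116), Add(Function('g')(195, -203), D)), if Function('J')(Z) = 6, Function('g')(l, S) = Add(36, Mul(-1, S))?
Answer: 81814115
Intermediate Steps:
D = 9216 (D = Pow(Add(90, 6), 2) = Pow(96, 2) = 9216)
Mul(Add(37769, -29116), Add(Function('g')(195, -203), D)) = Mul(Add(37769, -29116), Add(Add(36, Mul(-1, -203)), 9216)) = Mul(8653, Add(Add(36, 203), 9216)) = Mul(8653, Add(239, 9216)) = Mul(8653, 9455) = 81814115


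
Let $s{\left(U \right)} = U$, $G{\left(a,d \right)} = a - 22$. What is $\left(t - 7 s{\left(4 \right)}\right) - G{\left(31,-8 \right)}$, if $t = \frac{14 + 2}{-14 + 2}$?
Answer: $- \frac{115}{3} \approx -38.333$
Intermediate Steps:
$G{\left(a,d \right)} = -22 + a$ ($G{\left(a,d \right)} = a - 22 = -22 + a$)
$t = - \frac{4}{3}$ ($t = \frac{16}{-12} = 16 \left(- \frac{1}{12}\right) = - \frac{4}{3} \approx -1.3333$)
$\left(t - 7 s{\left(4 \right)}\right) - G{\left(31,-8 \right)} = \left(- \frac{4}{3} - 28\right) - \left(-22 + 31\right) = \left(- \frac{4}{3} - 28\right) - 9 = - \frac{88}{3} - 9 = - \frac{115}{3}$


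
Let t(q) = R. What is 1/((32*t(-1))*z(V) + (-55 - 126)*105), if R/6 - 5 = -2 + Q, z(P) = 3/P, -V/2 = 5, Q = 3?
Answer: -5/96753 ≈ -5.1678e-5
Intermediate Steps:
V = -10 (V = -2*5 = -10)
R = 36 (R = 30 + 6*(-2 + 3) = 30 + 6*1 = 30 + 6 = 36)
t(q) = 36
1/((32*t(-1))*z(V) + (-55 - 126)*105) = 1/((32*36)*(3/(-10)) + (-55 - 126)*105) = 1/(1152*(3*(-⅒)) - 181*105) = 1/(1152*(-3/10) - 19005) = 1/(-1728/5 - 19005) = 1/(-96753/5) = -5/96753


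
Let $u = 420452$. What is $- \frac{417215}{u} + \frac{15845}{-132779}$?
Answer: $- \frac{62059452425}{55827196108} \approx -1.1116$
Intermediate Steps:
$- \frac{417215}{u} + \frac{15845}{-132779} = - \frac{417215}{420452} + \frac{15845}{-132779} = \left(-417215\right) \frac{1}{420452} + 15845 \left(- \frac{1}{132779}\right) = - \frac{417215}{420452} - \frac{15845}{132779} = - \frac{62059452425}{55827196108}$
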